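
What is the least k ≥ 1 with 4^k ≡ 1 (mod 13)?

The order of 4 must divide φ(13) = 13 − 1 = 12 = 2^2 · 3.
Divisors of 12: 1, 2, 3, 4, 6, 12.
Compute 4^d (mod 13) for the divisors d until we hit 1:
4^1 ≡ 4 (mod 13)
4^2 ≡ 3 (mod 13)
4^3 ≡ 12 (mod 13)
4^4 ≡ 9 (mod 13)
4^6 ≡ 1 (mod 13) ✓
The smallest such exponent is 6, so the order of 4 is 6.

6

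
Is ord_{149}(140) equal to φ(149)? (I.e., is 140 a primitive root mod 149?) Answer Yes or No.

No

φ(149) = 149 − 1 = 148 = 2^2 · 37.
An element g generates (Z/149Z)^× iff g^(148/q) ≢ 1 (mod 149) for each prime q ∈ {2, 37}.
140^74 ≡ 1 (mod 149)  [q = 2: ≡ 1 ✗]
140^4 ≡ 5 (mod 149)  [q = 37: ≢ 1 ✓]
Since 140^74 ≡ 1, the order of 140 divides 74 < 148, so 140 is not a primitive root.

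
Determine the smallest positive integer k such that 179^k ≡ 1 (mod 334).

83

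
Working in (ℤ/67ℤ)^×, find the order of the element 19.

33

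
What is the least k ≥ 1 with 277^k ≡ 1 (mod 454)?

Since 277 ∈ (Z/454Z)^×, its order divides φ(454) = φ(2)·φ(227) = 1·226 = 226 = 2 · 113.
Divisors of 226: 1, 2, 113, 226.
Test each divisor d:
277^1 ≡ 277 (mod 454)
277^2 ≡ 3 (mod 454)
277^113 ≡ 453 (mod 454)
277^226 ≡ 1 (mod 454) ✓
Hence ord(277) = 226.

226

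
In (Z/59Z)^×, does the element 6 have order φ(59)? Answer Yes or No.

φ(59) = 59 − 1 = 58 = 2 · 29.
Test 6^(58/q) mod 59 for each prime factor q of 58:
6^29 ≡ 58 (mod 59)  [q = 2: ≢ 1 ✓]
6^2 ≡ 36 (mod 59)  [q = 29: ≢ 1 ✓]
None equal 1, so ord_59(6) = 58: 6 is a primitive root.

Yes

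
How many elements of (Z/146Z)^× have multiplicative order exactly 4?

2

φ(146) = φ(2)·φ(73) = 1·72 = 72 = 2^3 · 3^2.
(Z/146Z)^× is cyclic (|G| = 72); a cyclic group of order m has exactly φ(d) elements of each order d | m, and none otherwise.
4 = 2^2 divides 72, and φ(4) = 2.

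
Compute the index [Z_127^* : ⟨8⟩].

The order of 8 must divide φ(127) = 127 − 1 = 126 = 2 · 3^2 · 7.
Divisors of 126: 1, 2, 3, 6, 7, 9, 14, 18, 21, 42, 63, 126.
Check 8^d mod 127 for each divisor in increasing order:
8^1 ≡ 8
8^2 ≡ 64
8^3 ≡ 4
8^6 ≡ 16
8^7 ≡ 1
So ord_127(8) = 7, hence |⟨8⟩| = 7.
Index = |(Z/127Z)^×| / |⟨8⟩| = 126 / 7 = 18.

18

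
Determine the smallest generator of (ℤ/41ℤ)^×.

φ(41) = 41 − 1 = 40 = 2^3 · 5.
Test candidates g = 2, 3, … against the prime factors q ∈ {2, 5} of φ(41): g is a generator iff g^(40/q) ≢ 1 for every such q.
g = 2: 2^20 ≡ 1 — hits 1, so not a primitive root.
g = 3: 3^20 ≡ 40; 3^8 ≡ 1 — hits 1, so not a primitive root.
g = 4: 4^20 ≡ 1 — hits 1, so not a primitive root.
g = 5: 5^20 ≡ 1 — hits 1, so not a primitive root.
g = 6: 6^20 ≡ 40; 6^8 ≡ 10 — none is 1, so 6 is a primitive root.
The smallest primitive root modulo 41 is 6.

6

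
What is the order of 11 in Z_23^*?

22

ord(11) | φ(23) = 23 − 1 = 22 = 2 · 11.
Divisors of 22: 1, 2, 11, 22.
Compute 11^d (mod 23) for the divisors d until we hit 1:
11^1 ≡ 11 (mod 23)
11^2 ≡ 6 (mod 23)
11^11 ≡ 22 (mod 23)
11^22 ≡ 1 (mod 23) ✓
Therefore the multiplicative order of 11 modulo 23 is 22.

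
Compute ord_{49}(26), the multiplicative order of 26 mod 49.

ord(26) | φ(49) = φ(7^2) = 7·(7−1) = 42 = 2 · 3 · 7.
Divisors of 42: 1, 2, 3, 6, 7, 14, 21, 42.
Check 26^d mod 49 for each divisor in increasing order:
26^1 ≡ 26 (mod 49)
26^2 ≡ 39 (mod 49)
26^3 ≡ 34 (mod 49)
26^6 ≡ 29 (mod 49)
26^7 ≡ 19 (mod 49)
26^14 ≡ 18 (mod 49)
26^21 ≡ 48 (mod 49)
26^42 ≡ 1 (mod 49) ✓
Therefore the multiplicative order of 26 modulo 49 is 42.

42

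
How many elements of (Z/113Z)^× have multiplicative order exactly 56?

φ(113) = 113 − 1 = 112 = 2^4 · 7.
(Z/113Z)^× is cyclic (|G| = 112); a cyclic group of order m has exactly φ(d) elements of each order d | m, and none otherwise.
56 = 2^3 · 7 divides 112, and φ(56) = 24.

24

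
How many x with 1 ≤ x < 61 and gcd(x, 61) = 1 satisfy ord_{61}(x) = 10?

4

φ(61) = 61 − 1 = 60 = 2^2 · 3 · 5.
(Z/61Z)^× is cyclic (|G| = 60); a cyclic group of order m has exactly φ(d) elements of each order d | m, and none otherwise.
10 = 2 · 5 divides 60, and φ(10) = 4.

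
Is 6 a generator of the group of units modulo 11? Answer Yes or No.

Yes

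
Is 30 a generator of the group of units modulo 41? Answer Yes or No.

Yes

φ(41) = 41 − 1 = 40 = 2^3 · 5.
It suffices to check that the order of 30 is not a proper divisor of 40: compute 30^(40/q) for q ∈ {2, 5}.
30^20 ≡ 40 (mod 41)  [q = 2: ≢ 1 ✓]
30^8 ≡ 16 (mod 41)  [q = 5: ≢ 1 ✓]
All checks pass, so 30 has order 40 and is a primitive root modulo 41.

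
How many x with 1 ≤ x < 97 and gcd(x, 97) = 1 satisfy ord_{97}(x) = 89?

φ(97) = 97 − 1 = 96 = 2^5 · 3.
(Z/97Z)^× is cyclic (|G| = 96); a cyclic group of order m has exactly φ(d) elements of each order d | m, and none otherwise.
Since 89 ∤ 96, the count is 0.

0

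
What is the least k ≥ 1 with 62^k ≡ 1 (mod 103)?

102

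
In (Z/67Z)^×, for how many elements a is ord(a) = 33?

20

φ(67) = 67 − 1 = 66 = 2 · 3 · 11.
(Z/67Z)^× is cyclic (|G| = 66); a cyclic group of order m has exactly φ(d) elements of each order d | m, and none otherwise.
33 = 3 · 11 divides 66, and φ(33) = 20.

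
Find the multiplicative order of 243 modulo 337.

The order of 243 must divide φ(337) = 337 − 1 = 336 = 2^4 · 3 · 7.
Divisors of 336: 1, 2, 3, 4, 6, 7, 8, 12, 14, 16, 21, 24, 28, 42, 48, 56, 84, 112, 168, 336.
Test each divisor d:
243^1 ≡ 243 (mod 337)
243^2 ≡ 74 (mod 337)
243^3 ≡ 121 (mod 337)
243^4 ≡ 84 (mod 337)
243^6 ≡ 150 (mod 337)
243^7 ≡ 54 (mod 337)
243^8 ≡ 316 (mod 337)
243^12 ≡ 258 (mod 337)
243^14 ≡ 220 (mod 337)
243^16 ≡ 104 (mod 337)
243^21 ≡ 85 (mod 337)
243^24 ≡ 175 (mod 337)
243^28 ≡ 209 (mod 337)
243^42 ≡ 148 (mod 337)
243^48 ≡ 295 (mod 337)
243^56 ≡ 208 (mod 337)
243^84 ≡ 336 (mod 337)
243^112 ≡ 128 (mod 337)
243^168 ≡ 1 (mod 337) ✓
Hence ord(243) = 168.

168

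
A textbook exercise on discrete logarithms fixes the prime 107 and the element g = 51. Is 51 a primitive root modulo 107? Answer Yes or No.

φ(107) = 107 − 1 = 106 = 2 · 53.
It suffices to check that the order of 51 is not a proper divisor of 106: compute 51^(106/q) for q ∈ {2, 53}.
51^53 ≡ 106 (mod 107)  [q = 2: ≢ 1 ✓]
51^2 ≡ 33 (mod 107)  [q = 53: ≢ 1 ✓]
All checks pass, so 51 has order 106 and is a primitive root modulo 107.

Yes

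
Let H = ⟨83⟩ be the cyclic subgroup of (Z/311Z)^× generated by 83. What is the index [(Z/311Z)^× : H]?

Since 83 ∈ (Z/311Z)^×, its order divides φ(311) = 311 − 1 = 310 = 2 · 5 · 31.
Divisors of 310: 1, 2, 5, 10, 31, 62, 155, 310.
Evaluate successive powers at the divisors of 310:
83^1 ≡ 83 (mod 311)
83^2 ≡ 47 (mod 311)
83^5 ≡ 168 (mod 311)
83^10 ≡ 234 (mod 311)
83^31 ≡ 1 (mod 311) ✓
The order of 83 is 31, so the subgroup it generates has 31 elements.
The index is φ(311) / ord(83) = 310 / 31 = 10.

10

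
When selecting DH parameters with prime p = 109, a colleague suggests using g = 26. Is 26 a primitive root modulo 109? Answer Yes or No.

φ(109) = 109 − 1 = 108 = 2^2 · 3^3.
Test 26^(108/q) mod 109 for each prime factor q of 108:
26^54 ≡ 1 (mod 109)  [q = 2: ≡ 1 ✗]
26^36 ≡ 63 (mod 109)  [q = 3: ≢ 1 ✓]
Since 26^54 ≡ 1, the order of 26 divides 54 < 108, so 26 is not a primitive root.

No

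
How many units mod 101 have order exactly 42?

φ(101) = 101 − 1 = 100 = 2^2 · 5^2.
In a cyclic group of order 100, there are φ(d) elements of order d for each divisor d of 100, and zero for non-divisors.
Since 42 ∤ 100, the count is 0.

0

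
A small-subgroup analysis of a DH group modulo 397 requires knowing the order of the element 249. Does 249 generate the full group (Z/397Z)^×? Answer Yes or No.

No

φ(397) = 397 − 1 = 396 = 2^2 · 3^2 · 11.
Test 249^(396/q) mod 397 for each prime factor q of 396:
249^198 ≡ 1 (mod 397)  [q = 2: ≡ 1 ✗]
249^132 ≡ 34 (mod 397)  [q = 3: ≢ 1 ✓]
249^36 ≡ 167 (mod 397)  [q = 11: ≢ 1 ✓]
249^198 ≡ 1 shows ord(249) | 198, strictly less than φ(397); not a primitive root.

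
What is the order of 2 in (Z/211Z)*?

210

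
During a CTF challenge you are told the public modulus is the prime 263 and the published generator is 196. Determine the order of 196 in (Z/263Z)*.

131

By Lagrange's theorem, ord_263(196) divides φ(263) = 263 − 1 = 262 = 2 · 131.
Divisors of 262: 1, 2, 131, 262.
Check 196^d mod 263 for each divisor in increasing order:
196^1 ≡ 196 (mod 263)
196^2 ≡ 18 (mod 263)
196^131 ≡ 1 (mod 263) ✓
The smallest such exponent is 131, so the order of 196 is 131.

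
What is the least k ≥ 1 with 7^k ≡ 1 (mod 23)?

The order of 7 must divide φ(23) = 23 − 1 = 22 = 2 · 11.
Divisors of 22: 1, 2, 11, 22.
Check 7^d mod 23 for each divisor in increasing order:
7^1 ≡ 7 (mod 23)
7^2 ≡ 3 (mod 23)
7^11 ≡ 22 (mod 23)
7^22 ≡ 1 (mod 23) ✓
Hence ord(7) = 22.

22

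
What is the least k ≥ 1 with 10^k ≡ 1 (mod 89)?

By Lagrange's theorem, ord_89(10) divides φ(89) = 89 − 1 = 88 = 2^3 · 11.
Divisors of 88: 1, 2, 4, 8, 11, 22, 44, 88.
Test each divisor d:
10^1 ≡ 10
10^2 ≡ 11
10^4 ≡ 32
10^8 ≡ 45
10^11 ≡ 55
10^22 ≡ 88
10^44 ≡ 1
So ord_89(10) = 44.

44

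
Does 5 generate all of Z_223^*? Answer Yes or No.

φ(223) = 223 − 1 = 222 = 2 · 3 · 37.
An element g generates (Z/223Z)^× iff g^(222/q) ≢ 1 (mod 223) for each prime q ∈ {2, 3, 37}.
5^111 ≡ 222 (mod 223)  [q = 2: ≢ 1 ✓]
5^74 ≡ 39 (mod 223)  [q = 3: ≢ 1 ✓]
5^6 ≡ 15 (mod 223)  [q = 37: ≢ 1 ✓]
All checks pass, so 5 has order 222 and is a primitive root modulo 223.

Yes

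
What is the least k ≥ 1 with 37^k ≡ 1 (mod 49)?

The order of 37 must divide φ(49) = φ(7^2) = 7·(7−1) = 42 = 2 · 3 · 7.
Divisors of 42: 1, 2, 3, 6, 7, 14, 21, 42.
Check 37^d mod 49 for each divisor in increasing order:
37^1 ≡ 37 (mod 49)
37^2 ≡ 46 (mod 49)
37^3 ≡ 36 (mod 49)
37^6 ≡ 22 (mod 49)
37^7 ≡ 30 (mod 49)
37^14 ≡ 18 (mod 49)
37^21 ≡ 1 (mod 49) ✓
Hence ord(37) = 21.

21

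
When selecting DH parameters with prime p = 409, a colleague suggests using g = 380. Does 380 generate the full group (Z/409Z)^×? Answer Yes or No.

Yes

φ(409) = 409 − 1 = 408 = 2^3 · 3 · 17.
Test 380^(408/q) mod 409 for each prime factor q of 408:
380^204 ≡ 408 (mod 409)  [q = 2: ≢ 1 ✓]
380^136 ≡ 53 (mod 409)  [q = 3: ≢ 1 ✓]
380^24 ≡ 216 (mod 409)  [q = 17: ≢ 1 ✓]
Every test exponent gives a nontrivial residue, hence 380 generates the full group.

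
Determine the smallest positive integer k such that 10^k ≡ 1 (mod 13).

6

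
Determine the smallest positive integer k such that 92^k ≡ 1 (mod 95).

The order of 92 must divide φ(95) = φ(5·19) = (5−1)·(19−1) = 4·18 = 72 = 2^3 · 3^2.
Divisors of 72: 1, 2, 3, 4, 6, 8, 9, 12, 18, 24, 36, 72.
Test each divisor d:
92^1 ≡ 92 (mod 95)
92^2 ≡ 9 (mod 95)
92^3 ≡ 68 (mod 95)
92^4 ≡ 81 (mod 95)
92^6 ≡ 64 (mod 95)
92^8 ≡ 6 (mod 95)
92^9 ≡ 77 (mod 95)
92^12 ≡ 11 (mod 95)
92^18 ≡ 39 (mod 95)
92^24 ≡ 26 (mod 95)
92^36 ≡ 1 (mod 95) ✓
Hence ord(92) = 36.

36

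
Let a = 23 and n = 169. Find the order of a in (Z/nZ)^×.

6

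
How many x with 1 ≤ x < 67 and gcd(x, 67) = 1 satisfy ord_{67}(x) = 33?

20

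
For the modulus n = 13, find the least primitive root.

φ(13) = 13 − 1 = 12 = 2^2 · 3.
g is a primitive root iff g^(12/q) ≢ 1 (mod 13) for each prime q ∈ {2, 3}.
g = 2: 2^6 ≡ 12; 2^4 ≡ 3 — none is 1, so 2 is a primitive root.
So 2 is the smallest generator of (Z/13Z)^×.

2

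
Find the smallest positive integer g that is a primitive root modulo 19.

φ(19) = 19 − 1 = 18 = 2 · 3^2.
Test candidates g = 2, 3, … against the prime factors q ∈ {2, 3} of φ(19): g is a generator iff g^(18/q) ≢ 1 for every such q.
g = 2: 2^9 ≡ 18; 2^6 ≡ 7 — none is 1, so 2 is a primitive root.
The smallest primitive root modulo 19 is 2.

2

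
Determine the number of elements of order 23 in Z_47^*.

22

φ(47) = 47 − 1 = 46 = 2 · 23.
Since (Z/47Z)^× is cyclic of order 46, the number of elements of order d is φ(d) when d | 46 and 0 otherwise.
23 | 46, and φ(23) = 23 − 1 = 22.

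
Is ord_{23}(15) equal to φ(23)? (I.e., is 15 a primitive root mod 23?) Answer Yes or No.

Yes

φ(23) = 23 − 1 = 22 = 2 · 11.
15 is a primitive root mod 23 iff 15^(φ(23)/q) ≢ 1 for every prime q | φ(23), i.e. q ∈ {2, 11}.
15^11 ≡ 22 (mod 23)  [q = 2: ≢ 1 ✓]
15^2 ≡ 18 (mod 23)  [q = 11: ≢ 1 ✓]
Every test exponent gives a nontrivial residue, hence 15 generates the full group.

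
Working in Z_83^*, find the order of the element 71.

The order of 71 must divide φ(83) = 83 − 1 = 82 = 2 · 41.
Divisors of 82: 1, 2, 41, 82.
Compute 71^d (mod 83) for the divisors d until we hit 1:
71^1 ≡ 71 (mod 83)
71^2 ≡ 61 (mod 83)
71^41 ≡ 82 (mod 83)
71^82 ≡ 1 (mod 83) ✓
Hence ord(71) = 82.

82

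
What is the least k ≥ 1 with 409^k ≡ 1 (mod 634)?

158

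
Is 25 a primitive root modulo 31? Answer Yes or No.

φ(31) = 31 − 1 = 30 = 2 · 3 · 5.
25 is a primitive root mod 31 iff 25^(φ(31)/q) ≢ 1 for every prime q | φ(31), i.e. q ∈ {2, 3, 5}.
25^15 ≡ 1 (mod 31)  [q = 2: ≡ 1 ✗]
25^10 ≡ 25 (mod 31)  [q = 3: ≢ 1 ✓]
25^6 ≡ 1 (mod 31)  [q = 5: ≡ 1 ✗]
The check at q = 2 fails, so 25 generates a proper subgroup.

No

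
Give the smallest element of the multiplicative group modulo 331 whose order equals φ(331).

3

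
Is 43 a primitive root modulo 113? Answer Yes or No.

φ(113) = 113 − 1 = 112 = 2^4 · 7.
It suffices to check that the order of 43 is not a proper divisor of 112: compute 43^(112/q) for q ∈ {2, 7}.
43^56 ≡ 112 (mod 113)  [q = 2: ≢ 1 ✓]
43^16 ≡ 109 (mod 113)  [q = 7: ≢ 1 ✓]
None equal 1, so ord_113(43) = 112: 43 is a primitive root.

Yes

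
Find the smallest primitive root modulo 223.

3

φ(223) = 223 − 1 = 222 = 2 · 3 · 37.
Test candidates g = 2, 3, … against the prime factors q ∈ {2, 3, 37} of φ(223): g is a generator iff g^(222/q) ≢ 1 for every such q.
g = 2: 2^111 ≡ 1 — hits 1, so not a primitive root.
g = 3: 3^111 ≡ 222; 3^74 ≡ 183; 3^6 ≡ 60 — none is 1, so 3 is a primitive root.
Hence the least primitive root of 223 is 3.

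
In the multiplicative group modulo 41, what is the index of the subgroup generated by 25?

4

ord(25) | φ(41) = 41 − 1 = 40 = 2^3 · 5.
Divisors of 40: 1, 2, 4, 5, 8, 10, 20, 40.
Compute 25^d (mod 41) for the divisors d until we hit 1:
25^1 ≡ 25
25^2 ≡ 10
25^4 ≡ 18
25^5 ≡ 40
25^8 ≡ 37
25^10 ≡ 1
The order of 25 is 10, so the subgroup it generates has 10 elements.
The index is φ(41) / ord(25) = 40 / 10 = 4.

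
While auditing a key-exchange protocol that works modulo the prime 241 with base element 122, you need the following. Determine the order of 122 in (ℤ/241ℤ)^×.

Since 122 ∈ (Z/241Z)^×, its order divides φ(241) = 241 − 1 = 240 = 2^4 · 3 · 5.
Divisors of 240: 1, 2, 3, 4, 5, 6, 8, 10, 12, 15, 16, 20, 24, 30, 40, 48, 60, 80, 120, 240.
Check 122^d mod 241 for each divisor in increasing order:
122^1 ≡ 122 (mod 241)
122^2 ≡ 183 (mod 241)
122^3 ≡ 154 (mod 241)
122^4 ≡ 231 (mod 241)
122^5 ≡ 226 (mod 241)
122^6 ≡ 98 (mod 241)
122^8 ≡ 100 (mod 241)
122^10 ≡ 225 (mod 241)
122^12 ≡ 205 (mod 241)
122^15 ≡ 240 (mod 241)
122^16 ≡ 119 (mod 241)
122^20 ≡ 15 (mod 241)
122^24 ≡ 91 (mod 241)
122^30 ≡ 1 (mod 241) ✓
The smallest such exponent is 30, so the order of 122 is 30.

30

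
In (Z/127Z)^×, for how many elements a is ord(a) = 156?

φ(127) = 127 − 1 = 126 = 2 · 3^2 · 7.
Since (Z/127Z)^× is cyclic of order 126, the number of elements of order d is φ(d) when d | 126 and 0 otherwise.
Since 156 ∤ 126, the count is 0.

0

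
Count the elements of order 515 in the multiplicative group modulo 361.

0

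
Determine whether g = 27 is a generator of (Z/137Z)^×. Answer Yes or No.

Yes

φ(137) = 137 − 1 = 136 = 2^3 · 17.
An element g generates (Z/137Z)^× iff g^(136/q) ≢ 1 (mod 137) for each prime q ∈ {2, 17}.
27^68 ≡ 136 (mod 137)  [q = 2: ≢ 1 ✓]
27^8 ≡ 50 (mod 137)  [q = 17: ≢ 1 ✓]
None equal 1, so ord_137(27) = 136: 27 is a primitive root.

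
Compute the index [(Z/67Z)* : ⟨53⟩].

By Lagrange's theorem, ord_67(53) divides φ(67) = 67 − 1 = 66 = 2 · 3 · 11.
Divisors of 66: 1, 2, 3, 6, 11, 22, 33, 66.
Compute 53^d (mod 67) for the divisors d until we hit 1:
53^1 ≡ 53 (mod 67)
53^2 ≡ 62 (mod 67)
53^3 ≡ 3 (mod 67)
53^6 ≡ 9 (mod 67)
53^11 ≡ 66 (mod 67)
53^22 ≡ 1 (mod 67) ✓
So ord_67(53) = 22, hence |⟨53⟩| = 22.
The index is φ(67) / ord(53) = 66 / 22 = 3.

3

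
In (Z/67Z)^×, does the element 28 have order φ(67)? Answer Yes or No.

Yes

φ(67) = 67 − 1 = 66 = 2 · 3 · 11.
28 is a primitive root mod 67 iff 28^(φ(67)/q) ≢ 1 for every prime q | φ(67), i.e. q ∈ {2, 3, 11}.
28^33 ≡ 66 (mod 67)  [q = 2: ≢ 1 ✓]
28^22 ≡ 37 (mod 67)  [q = 3: ≢ 1 ✓]
28^6 ≡ 40 (mod 67)  [q = 11: ≢ 1 ✓]
All checks pass, so 28 has order 66 and is a primitive root modulo 67.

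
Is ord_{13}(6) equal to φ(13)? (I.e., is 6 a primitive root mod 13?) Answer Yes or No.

Yes

φ(13) = 13 − 1 = 12 = 2^2 · 3.
Test 6^(12/q) mod 13 for each prime factor q of 12:
6^6 ≡ 12 (mod 13)  [q = 2: ≢ 1 ✓]
6^4 ≡ 9 (mod 13)  [q = 3: ≢ 1 ✓]
Every test exponent gives a nontrivial residue, hence 6 generates the full group.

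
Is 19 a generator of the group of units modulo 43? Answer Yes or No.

Yes

φ(43) = 43 − 1 = 42 = 2 · 3 · 7.
Test 19^(42/q) mod 43 for each prime factor q of 42:
19^21 ≡ 42 (mod 43)  [q = 2: ≢ 1 ✓]
19^14 ≡ 36 (mod 43)  [q = 3: ≢ 1 ✓]
19^6 ≡ 11 (mod 43)  [q = 7: ≢ 1 ✓]
None equal 1, so ord_43(19) = 42: 19 is a primitive root.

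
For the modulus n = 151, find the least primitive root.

6

φ(151) = 151 − 1 = 150 = 2 · 3 · 5^2.
g is a primitive root iff g^(150/q) ≢ 1 (mod 151) for each prime q ∈ {2, 3, 5}.
g = 2: 2^75 ≡ 1 — hits 1, so not a primitive root.
g = 3: 3^75 ≡ 150; 3^50 ≡ 1 — hits 1, so not a primitive root.
g = 4: 4^75 ≡ 1 — hits 1, so not a primitive root.
g = 5: 5^75 ≡ 1 — hits 1, so not a primitive root.
g = 6: 6^75 ≡ 150; 6^50 ≡ 32; 6^30 ≡ 59 — none is 1, so 6 is a primitive root.
So 6 is the smallest generator of (Z/151Z)^×.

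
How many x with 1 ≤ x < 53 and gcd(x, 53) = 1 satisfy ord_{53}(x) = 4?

φ(53) = 53 − 1 = 52 = 2^2 · 13.
In a cyclic group of order 52, there are φ(d) elements of order d for each divisor d of 52, and zero for non-divisors.
4 = 2^2 divides 52, and φ(4) = 2.

2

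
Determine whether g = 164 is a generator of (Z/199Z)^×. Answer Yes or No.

φ(199) = 199 − 1 = 198 = 2 · 3^2 · 11.
Test 164^(198/q) mod 199 for each prime factor q of 198:
164^99 ≡ 198 (mod 199)  [q = 2: ≢ 1 ✓]
164^66 ≡ 106 (mod 199)  [q = 3: ≢ 1 ✓]
164^18 ≡ 188 (mod 199)  [q = 11: ≢ 1 ✓]
All checks pass, so 164 has order 198 and is a primitive root modulo 199.

Yes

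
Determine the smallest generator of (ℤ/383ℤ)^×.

5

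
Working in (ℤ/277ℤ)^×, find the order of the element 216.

The order of 216 must divide φ(277) = 277 − 1 = 276 = 2^2 · 3 · 23.
Divisors of 276: 1, 2, 3, 4, 6, 12, 23, 46, 69, 92, 138, 276.
Compute 216^d (mod 277) for the divisors d until we hit 1:
216^1 ≡ 216
216^2 ≡ 120
216^3 ≡ 159
216^4 ≡ 273
216^6 ≡ 74
216^12 ≡ 213
216^23 ≡ 60
216^46 ≡ 276
216^69 ≡ 217
216^92 ≡ 1
Therefore the multiplicative order of 216 modulo 277 is 92.

92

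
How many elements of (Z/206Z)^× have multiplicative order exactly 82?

φ(206) = φ(2)·φ(103) = 1·102 = 102 = 2 · 3 · 17.
In a cyclic group of order 102, there are φ(d) elements of order d for each divisor d of 102, and zero for non-divisors.
82 does not divide 102, so no element of (Z/206Z)^× has order 82.

0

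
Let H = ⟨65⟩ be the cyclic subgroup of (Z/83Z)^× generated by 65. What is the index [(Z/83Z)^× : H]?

2

By Lagrange's theorem, ord_83(65) divides φ(83) = 83 − 1 = 82 = 2 · 41.
Divisors of 82: 1, 2, 41, 82.
Evaluate successive powers at the divisors of 82:
65^1 ≡ 65 (mod 83)
65^2 ≡ 75 (mod 83)
65^41 ≡ 1 (mod 83) ✓
So ord_83(65) = 41, hence |⟨65⟩| = 41.
[(Z/83Z)^× : ⟨65⟩] = 82/41 = 2.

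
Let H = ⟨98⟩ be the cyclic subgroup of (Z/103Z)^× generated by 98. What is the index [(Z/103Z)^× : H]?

2

ord(98) | φ(103) = 103 − 1 = 102 = 2 · 3 · 17.
Divisors of 102: 1, 2, 3, 6, 17, 34, 51, 102.
Evaluate successive powers at the divisors of 102:
98^1 ≡ 98 (mod 103)
98^2 ≡ 25 (mod 103)
98^3 ≡ 81 (mod 103)
98^6 ≡ 72 (mod 103)
98^17 ≡ 46 (mod 103)
98^34 ≡ 56 (mod 103)
98^51 ≡ 1 (mod 103) ✓
The order of 98 is 51, so the subgroup it generates has 51 elements.
Index = |(Z/103Z)^×| / |⟨98⟩| = 102 / 51 = 2.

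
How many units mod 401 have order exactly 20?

8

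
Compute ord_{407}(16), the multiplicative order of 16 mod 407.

45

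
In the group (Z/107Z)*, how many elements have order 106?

φ(107) = 107 − 1 = 106 = 2 · 53.
(Z/107Z)^× is cyclic (|G| = 106); a cyclic group of order m has exactly φ(d) elements of each order d | m, and none otherwise.
106 = 2 · 53 divides 106, and φ(106) = 52.

52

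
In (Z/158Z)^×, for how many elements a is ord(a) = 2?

1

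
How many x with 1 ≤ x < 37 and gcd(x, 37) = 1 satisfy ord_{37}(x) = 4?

2

φ(37) = 37 − 1 = 36 = 2^2 · 3^2.
In a cyclic group of order 36, there are φ(d) elements of order d for each divisor d of 36, and zero for non-divisors.
4 = 2^2 divides 36, and φ(4) = 2.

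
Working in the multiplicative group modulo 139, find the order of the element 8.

By Lagrange's theorem, ord_139(8) divides φ(139) = 139 − 1 = 138 = 2 · 3 · 23.
Divisors of 138: 1, 2, 3, 6, 23, 46, 69, 138.
Check 8^d mod 139 for each divisor in increasing order:
8^1 ≡ 8 (mod 139)
8^2 ≡ 64 (mod 139)
8^3 ≡ 95 (mod 139)
8^6 ≡ 129 (mod 139)
8^23 ≡ 138 (mod 139)
8^46 ≡ 1 (mod 139) ✓
So ord_139(8) = 46.

46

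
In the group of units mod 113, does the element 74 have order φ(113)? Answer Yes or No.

Yes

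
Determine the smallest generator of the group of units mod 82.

7

φ(82) = φ(2)·φ(41) = 1·40 = 40 = 2^3 · 5.
Test candidates g = 2, 3, … against the prime factors q ∈ {2, 5} of φ(82): g is a generator iff g^(40/q) ≢ 1 for every such q.
g = 2: gcd(2, 82) = 2 > 1, not a unit — skip.
g = 3: 3^20 ≡ 81; 3^8 ≡ 1 — hits 1, so not a primitive root.
g = 4: gcd(4, 82) = 2 > 1, not a unit — skip.
g = 5: 5^20 ≡ 1 — hits 1, so not a primitive root.
g = 6: gcd(6, 82) = 2 > 1, not a unit — skip.
g = 7: 7^20 ≡ 81; 7^8 ≡ 37 — none is 1, so 7 is a primitive root.
The smallest primitive root modulo 82 is 7.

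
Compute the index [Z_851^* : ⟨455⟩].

ord(455) | φ(851) = φ(23·37) = (23−1)·(37−1) = 22·36 = 792 = 2^3 · 3^2 · 11.
Divisors of 792: 1, 2, 3, 4, 6, 8, 9, 11, 12, 18, 22, 24, 33, 36, 44, 66, 72, 88, 99, 132, 198, 264, 396, 792.
Test each divisor d:
455^1 ≡ 455 (mod 851)
455^2 ≡ 232 (mod 851)
455^3 ≡ 36 (mod 851)
455^4 ≡ 211 (mod 851)
455^6 ≡ 445 (mod 851)
455^8 ≡ 269 (mod 851)
455^9 ≡ 702 (mod 851)
455^11 ≡ 323 (mod 851)
455^12 ≡ 593 (mod 851)
455^18 ≡ 75 (mod 851)
455^22 ≡ 507 (mod 851)
455^24 ≡ 186 (mod 851)
455^33 ≡ 369 (mod 851)
455^36 ≡ 519 (mod 851)
455^44 ≡ 47 (mod 851)
455^66 ≡ 1 (mod 851) ✓
The order of 455 is 66, so the subgroup it generates has 66 elements.
[(Z/851Z)^× : ⟨455⟩] = 792/66 = 12.

12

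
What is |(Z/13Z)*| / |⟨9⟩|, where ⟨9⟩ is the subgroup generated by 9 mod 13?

4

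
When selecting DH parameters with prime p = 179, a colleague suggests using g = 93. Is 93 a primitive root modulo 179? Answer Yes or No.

φ(179) = 179 − 1 = 178 = 2 · 89.
An element g generates (Z/179Z)^× iff g^(178/q) ≢ 1 (mod 179) for each prime q ∈ {2, 89}.
93^89 ≡ 1 (mod 179)  [q = 2: ≡ 1 ✗]
93^2 ≡ 57 (mod 179)  [q = 89: ≢ 1 ✓]
Since 93^89 ≡ 1, the order of 93 divides 89 < 178, so 93 is not a primitive root.

No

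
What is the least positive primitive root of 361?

φ(361) = φ(19^2) = 19·(19−1) = 342 = 2 · 3^2 · 19.
g is a primitive root iff g^(342/q) ≢ 1 (mod 361) for each prime q ∈ {2, 3, 19}.
g = 2: 2^171 ≡ 360; 2^114 ≡ 292; 2^18 ≡ 58 — none is 1, so 2 is a primitive root.
Hence the least primitive root of 361 is 2.

2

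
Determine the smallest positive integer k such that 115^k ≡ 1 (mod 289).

Since 115 ∈ (Z/289Z)^×, its order divides φ(289) = φ(17^2) = 17·(17−1) = 272 = 2^4 · 17.
Divisors of 272: 1, 2, 4, 8, 16, 17, 34, 68, 136, 272.
Compute 115^d (mod 289) for the divisors d until we hit 1:
115^1 ≡ 115 (mod 289)
115^2 ≡ 220 (mod 289)
115^4 ≡ 137 (mod 289)
115^8 ≡ 273 (mod 289)
115^16 ≡ 256 (mod 289)
115^17 ≡ 251 (mod 289)
115^34 ≡ 288 (mod 289)
115^68 ≡ 1 (mod 289) ✓
Therefore the multiplicative order of 115 modulo 289 is 68.

68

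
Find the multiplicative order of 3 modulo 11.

The order of 3 must divide φ(11) = 11 − 1 = 10 = 2 · 5.
Divisors of 10: 1, 2, 5, 10.
Check 3^d mod 11 for each divisor in increasing order:
3^1 ≡ 3 (mod 11)
3^2 ≡ 9 (mod 11)
3^5 ≡ 1 (mod 11) ✓
Therefore the multiplicative order of 3 modulo 11 is 5.

5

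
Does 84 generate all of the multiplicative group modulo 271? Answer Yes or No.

φ(271) = 271 − 1 = 270 = 2 · 3^3 · 5.
It suffices to check that the order of 84 is not a proper divisor of 270: compute 84^(270/q) for q ∈ {2, 3, 5}.
84^135 ≡ 270 (mod 271)  [q = 2: ≢ 1 ✓]
84^90 ≡ 1 (mod 271)  [q = 3: ≡ 1 ✗]
84^54 ≡ 100 (mod 271)  [q = 5: ≢ 1 ✓]
The check at q = 3 fails, so 84 generates a proper subgroup.

No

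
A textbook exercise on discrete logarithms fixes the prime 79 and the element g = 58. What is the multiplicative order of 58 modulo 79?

By Lagrange's theorem, ord_79(58) divides φ(79) = 79 − 1 = 78 = 2 · 3 · 13.
Divisors of 78: 1, 2, 3, 6, 13, 26, 39, 78.
Evaluate successive powers at the divisors of 78:
58^1 ≡ 58
58^2 ≡ 46
58^3 ≡ 61
58^6 ≡ 8
58^13 ≡ 78
58^26 ≡ 1
The smallest such exponent is 26, so the order of 58 is 26.

26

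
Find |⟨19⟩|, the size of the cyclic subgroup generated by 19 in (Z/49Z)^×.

6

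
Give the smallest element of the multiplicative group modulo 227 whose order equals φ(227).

φ(227) = 227 − 1 = 226 = 2 · 113.
Test candidates g = 2, 3, … against the prime factors q ∈ {2, 113} of φ(227): g is a generator iff g^(226/q) ≢ 1 for every such q.
g = 2: 2^113 ≡ 226; 2^2 ≡ 4 — none is 1, so 2 is a primitive root.
The smallest primitive root modulo 227 is 2.

2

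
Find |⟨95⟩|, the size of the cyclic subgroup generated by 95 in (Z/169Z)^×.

78

The order of 95 must divide φ(169) = φ(13^2) = 13·(13−1) = 156 = 2^2 · 3 · 13.
Divisors of 156: 1, 2, 3, 4, 6, 12, 13, 26, 39, 52, 78, 156.
Test each divisor d:
95^1 ≡ 95 (mod 169)
95^2 ≡ 68 (mod 169)
95^3 ≡ 38 (mod 169)
95^4 ≡ 61 (mod 169)
95^6 ≡ 92 (mod 169)
95^12 ≡ 14 (mod 169)
95^13 ≡ 147 (mod 169)
95^26 ≡ 146 (mod 169)
95^39 ≡ 168 (mod 169)
95^52 ≡ 22 (mod 169)
95^78 ≡ 1 (mod 169) ✓
The smallest such exponent is 78, so the order of 95 is 78.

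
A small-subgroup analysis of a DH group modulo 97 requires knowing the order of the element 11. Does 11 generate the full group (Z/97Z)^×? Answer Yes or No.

No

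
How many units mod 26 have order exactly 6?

2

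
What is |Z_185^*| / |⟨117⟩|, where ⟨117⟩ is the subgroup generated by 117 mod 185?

36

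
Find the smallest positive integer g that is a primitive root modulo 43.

3

φ(43) = 43 − 1 = 42 = 2 · 3 · 7.
Test candidates g = 2, 3, … against the prime factors q ∈ {2, 3, 7} of φ(43): g is a generator iff g^(42/q) ≢ 1 for every such q.
g = 2: 2^21 ≡ 42; 2^14 ≡ 1 — hits 1, so not a primitive root.
g = 3: 3^21 ≡ 42; 3^14 ≡ 36; 3^6 ≡ 41 — none is 1, so 3 is a primitive root.
The smallest primitive root modulo 43 is 3.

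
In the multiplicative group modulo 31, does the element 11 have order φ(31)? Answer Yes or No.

Yes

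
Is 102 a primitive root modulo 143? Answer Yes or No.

143 = 11 · 13 is a product of two distinct odd primes, so (Z/143Z)^× ≅ (Z/11Z)^× × (Z/13Z)^× is not cyclic.
No primitive root modulo 143 exists; in particular 102 is not one.

No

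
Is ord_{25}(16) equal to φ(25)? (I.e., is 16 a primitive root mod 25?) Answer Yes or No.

No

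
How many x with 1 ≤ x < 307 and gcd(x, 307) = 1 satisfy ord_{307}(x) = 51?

32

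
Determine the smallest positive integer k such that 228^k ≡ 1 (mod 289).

The order of 228 must divide φ(289) = φ(17^2) = 17·(17−1) = 272 = 2^4 · 17.
Divisors of 272: 1, 2, 4, 8, 16, 17, 34, 68, 136, 272.
Check 228^d mod 289 for each divisor in increasing order:
228^1 ≡ 228 (mod 289)
228^2 ≡ 253 (mod 289)
228^4 ≡ 140 (mod 289)
228^8 ≡ 237 (mod 289)
228^16 ≡ 103 (mod 289)
228^17 ≡ 75 (mod 289)
228^34 ≡ 134 (mod 289)
228^68 ≡ 38 (mod 289)
228^136 ≡ 288 (mod 289)
228^272 ≡ 1 (mod 289) ✓
Hence ord(228) = 272.

272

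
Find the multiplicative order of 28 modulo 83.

41

ord(28) | φ(83) = 83 − 1 = 82 = 2 · 41.
Divisors of 82: 1, 2, 41, 82.
Evaluate successive powers at the divisors of 82:
28^1 ≡ 28 (mod 83)
28^2 ≡ 37 (mod 83)
28^41 ≡ 1 (mod 83) ✓
Hence ord(28) = 41.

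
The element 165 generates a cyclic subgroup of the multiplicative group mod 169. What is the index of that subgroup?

4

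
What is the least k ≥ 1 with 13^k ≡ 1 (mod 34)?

4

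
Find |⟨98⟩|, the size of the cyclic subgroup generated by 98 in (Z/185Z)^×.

36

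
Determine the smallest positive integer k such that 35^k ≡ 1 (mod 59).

29

The order of 35 must divide φ(59) = 59 − 1 = 58 = 2 · 29.
Divisors of 58: 1, 2, 29, 58.
Check 35^d mod 59 for each divisor in increasing order:
35^1 ≡ 35 (mod 59)
35^2 ≡ 45 (mod 59)
35^29 ≡ 1 (mod 59) ✓
Therefore the multiplicative order of 35 modulo 59 is 29.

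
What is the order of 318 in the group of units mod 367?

Since 318 ∈ (Z/367Z)^×, its order divides φ(367) = 367 − 1 = 366 = 2 · 3 · 61.
Divisors of 366: 1, 2, 3, 6, 61, 122, 183, 366.
Test each divisor d:
318^1 ≡ 318 (mod 367)
318^2 ≡ 199 (mod 367)
318^3 ≡ 158 (mod 367)
318^6 ≡ 8 (mod 367)
318^61 ≡ 366 (mod 367)
318^122 ≡ 1 (mod 367) ✓
The smallest such exponent is 122, so the order of 318 is 122.

122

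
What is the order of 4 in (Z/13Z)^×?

6

The order of 4 must divide φ(13) = 13 − 1 = 12 = 2^2 · 3.
Divisors of 12: 1, 2, 3, 4, 6, 12.
Evaluate successive powers at the divisors of 12:
4^1 ≡ 4 (mod 13)
4^2 ≡ 3 (mod 13)
4^3 ≡ 12 (mod 13)
4^4 ≡ 9 (mod 13)
4^6 ≡ 1 (mod 13) ✓
So ord_13(4) = 6.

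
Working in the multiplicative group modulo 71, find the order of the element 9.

35

Since 9 ∈ (Z/71Z)^×, its order divides φ(71) = 71 − 1 = 70 = 2 · 5 · 7.
Divisors of 70: 1, 2, 5, 7, 10, 14, 35, 70.
Evaluate successive powers at the divisors of 70:
9^1 ≡ 9 (mod 71)
9^2 ≡ 10 (mod 71)
9^5 ≡ 48 (mod 71)
9^7 ≡ 54 (mod 71)
9^10 ≡ 32 (mod 71)
9^14 ≡ 5 (mod 71)
9^35 ≡ 1 (mod 71) ✓
The smallest such exponent is 35, so the order of 9 is 35.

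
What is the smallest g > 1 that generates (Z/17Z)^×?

φ(17) = 17 − 1 = 16 = 2^4.
Test candidates g = 2, 3, … against the prime factors q ∈ {2} of φ(17): g is a generator iff g^(16/q) ≢ 1 for every such q.
g = 2: 2^8 ≡ 1 — hits 1, so not a primitive root.
g = 3: 3^8 ≡ 16 — none is 1, so 3 is a primitive root.
So 3 is the smallest generator of (Z/17Z)^×.

3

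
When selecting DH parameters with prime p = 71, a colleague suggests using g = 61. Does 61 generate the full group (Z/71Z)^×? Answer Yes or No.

φ(71) = 71 − 1 = 70 = 2 · 5 · 7.
Test 61^(70/q) mod 71 for each prime factor q of 70:
61^35 ≡ 70 (mod 71)  [q = 2: ≢ 1 ✓]
61^14 ≡ 25 (mod 71)  [q = 5: ≢ 1 ✓]
61^10 ≡ 30 (mod 71)  [q = 7: ≢ 1 ✓]
Every test exponent gives a nontrivial residue, hence 61 generates the full group.

Yes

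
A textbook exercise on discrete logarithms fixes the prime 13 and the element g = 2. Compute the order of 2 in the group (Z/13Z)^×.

By Lagrange's theorem, ord_13(2) divides φ(13) = 13 − 1 = 12 = 2^2 · 3.
Divisors of 12: 1, 2, 3, 4, 6, 12.
Compute 2^d (mod 13) for the divisors d until we hit 1:
2^1 ≡ 2 (mod 13)
2^2 ≡ 4 (mod 13)
2^3 ≡ 8 (mod 13)
2^4 ≡ 3 (mod 13)
2^6 ≡ 12 (mod 13)
2^12 ≡ 1 (mod 13) ✓
So ord_13(2) = 12.

12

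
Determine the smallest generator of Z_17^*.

3

φ(17) = 17 − 1 = 16 = 2^4.
g is a primitive root iff g^(16/q) ≢ 1 (mod 17) for each prime q ∈ {2}.
g = 2: 2^8 ≡ 1 — hits 1, so not a primitive root.
g = 3: 3^8 ≡ 16 — none is 1, so 3 is a primitive root.
Hence the least primitive root of 17 is 3.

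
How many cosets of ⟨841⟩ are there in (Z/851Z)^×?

12

Since 841 ∈ (Z/851Z)^×, its order divides φ(851) = φ(23·37) = (23−1)·(37−1) = 22·36 = 792 = 2^3 · 3^2 · 11.
Divisors of 792: 1, 2, 3, 4, 6, 8, 9, 11, 12, 18, 22, 24, 33, 36, 44, 66, 72, 88, 99, 132, 198, 264, 396, 792.
Check 841^d mod 851 for each divisor in increasing order:
841^1 ≡ 841 (mod 851)
841^2 ≡ 100 (mod 851)
841^3 ≡ 702 (mod 851)
841^4 ≡ 639 (mod 851)
841^6 ≡ 75 (mod 851)
841^8 ≡ 692 (mod 851)
841^9 ≡ 739 (mod 851)
841^11 ≡ 714 (mod 851)
841^12 ≡ 519 (mod 851)
841^18 ≡ 630 (mod 851)
841^22 ≡ 47 (mod 851)
841^24 ≡ 445 (mod 851)
841^33 ≡ 369 (mod 851)
841^36 ≡ 334 (mod 851)
841^44 ≡ 507 (mod 851)
841^66 ≡ 1 (mod 851) ✓
The order of 841 is 66, so the subgroup it generates has 66 elements.
Index = |(Z/851Z)^×| / |⟨841⟩| = 792 / 66 = 12.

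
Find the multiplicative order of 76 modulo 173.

172

By Lagrange's theorem, ord_173(76) divides φ(173) = 173 − 1 = 172 = 2^2 · 43.
Divisors of 172: 1, 2, 4, 43, 86, 172.
Evaluate successive powers at the divisors of 172:
76^1 ≡ 76 (mod 173)
76^2 ≡ 67 (mod 173)
76^4 ≡ 164 (mod 173)
76^43 ≡ 93 (mod 173)
76^86 ≡ 172 (mod 173)
76^172 ≡ 1 (mod 173) ✓
The smallest such exponent is 172, so the order of 76 is 172.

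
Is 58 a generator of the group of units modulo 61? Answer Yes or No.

No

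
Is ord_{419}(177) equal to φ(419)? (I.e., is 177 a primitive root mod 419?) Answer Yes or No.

φ(419) = 419 − 1 = 418 = 2 · 11 · 19.
An element g generates (Z/419Z)^× iff g^(418/q) ≢ 1 (mod 419) for each prime q ∈ {2, 11, 19}.
177^209 ≡ 1 (mod 419)  [q = 2: ≡ 1 ✗]
177^38 ≡ 129 (mod 419)  [q = 11: ≢ 1 ✓]
177^22 ≡ 139 (mod 419)  [q = 19: ≢ 1 ✓]
The check at q = 2 fails, so 177 generates a proper subgroup.

No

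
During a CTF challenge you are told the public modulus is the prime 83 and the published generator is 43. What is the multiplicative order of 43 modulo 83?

Since 43 ∈ (Z/83Z)^×, its order divides φ(83) = 83 − 1 = 82 = 2 · 41.
Divisors of 82: 1, 2, 41, 82.
Compute 43^d (mod 83) for the divisors d until we hit 1:
43^1 ≡ 43
43^2 ≡ 23
43^41 ≡ 82
43^82 ≡ 1
So ord_83(43) = 82.

82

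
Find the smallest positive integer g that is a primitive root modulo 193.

5

φ(193) = 193 − 1 = 192 = 2^6 · 3.
g is a primitive root iff g^(192/q) ≢ 1 (mod 193) for each prime q ∈ {2, 3}.
g = 2: 2^96 ≡ 1 — hits 1, so not a primitive root.
g = 3: 3^96 ≡ 1 — hits 1, so not a primitive root.
g = 4: 4^96 ≡ 1 — hits 1, so not a primitive root.
g = 5: 5^96 ≡ 192; 5^64 ≡ 84 — none is 1, so 5 is a primitive root.
So 5 is the smallest generator of (Z/193Z)^×.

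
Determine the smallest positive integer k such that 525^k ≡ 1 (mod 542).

270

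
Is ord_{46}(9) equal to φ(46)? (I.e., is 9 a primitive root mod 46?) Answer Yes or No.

No

φ(46) = φ(2)·φ(23) = 1·22 = 22 = 2 · 11.
Test 9^(22/q) mod 46 for each prime factor q of 22:
9^11 ≡ 1 (mod 46)  [q = 2: ≡ 1 ✗]
9^2 ≡ 35 (mod 46)  [q = 11: ≢ 1 ✓]
9^11 ≡ 1 shows ord(9) | 11, strictly less than φ(46); not a primitive root.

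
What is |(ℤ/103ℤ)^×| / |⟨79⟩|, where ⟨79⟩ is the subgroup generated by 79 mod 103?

6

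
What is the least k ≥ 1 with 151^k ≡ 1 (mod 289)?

136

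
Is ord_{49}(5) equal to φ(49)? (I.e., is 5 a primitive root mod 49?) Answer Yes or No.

Yes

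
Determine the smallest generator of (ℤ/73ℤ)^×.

5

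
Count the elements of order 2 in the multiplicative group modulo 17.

1

φ(17) = 17 − 1 = 16 = 2^4.
(Z/17Z)^× is cyclic (|G| = 16); a cyclic group of order m has exactly φ(d) elements of each order d | m, and none otherwise.
2 | 16, and φ(2) = 2 − 1 = 1.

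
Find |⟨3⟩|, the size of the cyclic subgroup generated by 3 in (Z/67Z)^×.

22

By Lagrange's theorem, ord_67(3) divides φ(67) = 67 − 1 = 66 = 2 · 3 · 11.
Divisors of 66: 1, 2, 3, 6, 11, 22, 33, 66.
Compute 3^d (mod 67) for the divisors d until we hit 1:
3^1 ≡ 3 (mod 67)
3^2 ≡ 9 (mod 67)
3^3 ≡ 27 (mod 67)
3^6 ≡ 59 (mod 67)
3^11 ≡ 66 (mod 67)
3^22 ≡ 1 (mod 67) ✓
So ord_67(3) = 22.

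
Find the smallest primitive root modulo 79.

3

φ(79) = 79 − 1 = 78 = 2 · 3 · 13.
Test candidates g = 2, 3, … against the prime factors q ∈ {2, 3, 13} of φ(79): g is a generator iff g^(78/q) ≢ 1 for every such q.
g = 2: 2^39 ≡ 1 — hits 1, so not a primitive root.
g = 3: 3^39 ≡ 78; 3^26 ≡ 23; 3^6 ≡ 18 — none is 1, so 3 is a primitive root.
The smallest primitive root modulo 79 is 3.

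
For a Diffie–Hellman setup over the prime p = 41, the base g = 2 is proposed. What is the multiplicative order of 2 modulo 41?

20

By Lagrange's theorem, ord_41(2) divides φ(41) = 41 − 1 = 40 = 2^3 · 5.
Divisors of 40: 1, 2, 4, 5, 8, 10, 20, 40.
Compute 2^d (mod 41) for the divisors d until we hit 1:
2^1 ≡ 2 (mod 41)
2^2 ≡ 4 (mod 41)
2^4 ≡ 16 (mod 41)
2^5 ≡ 32 (mod 41)
2^8 ≡ 10 (mod 41)
2^10 ≡ 40 (mod 41)
2^20 ≡ 1 (mod 41) ✓
So ord_41(2) = 20.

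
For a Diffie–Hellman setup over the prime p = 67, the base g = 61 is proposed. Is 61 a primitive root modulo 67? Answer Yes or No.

φ(67) = 67 − 1 = 66 = 2 · 3 · 11.
It suffices to check that the order of 61 is not a proper divisor of 66: compute 61^(66/q) for q ∈ {2, 3, 11}.
61^33 ≡ 66 (mod 67)  [q = 2: ≢ 1 ✓]
61^22 ≡ 37 (mod 67)  [q = 3: ≢ 1 ✓]
61^6 ≡ 24 (mod 67)  [q = 11: ≢ 1 ✓]
Every test exponent gives a nontrivial residue, hence 61 generates the full group.

Yes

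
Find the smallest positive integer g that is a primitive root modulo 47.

5

φ(47) = 47 − 1 = 46 = 2 · 23.
g is a primitive root iff g^(46/q) ≢ 1 (mod 47) for each prime q ∈ {2, 23}.
g = 2: 2^23 ≡ 1 — hits 1, so not a primitive root.
g = 3: 3^23 ≡ 1 — hits 1, so not a primitive root.
g = 4: 4^23 ≡ 1 — hits 1, so not a primitive root.
g = 5: 5^23 ≡ 46; 5^2 ≡ 25 — none is 1, so 5 is a primitive root.
Hence the least primitive root of 47 is 5.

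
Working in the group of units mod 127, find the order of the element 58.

126

ord(58) | φ(127) = 127 − 1 = 126 = 2 · 3^2 · 7.
Divisors of 126: 1, 2, 3, 6, 7, 9, 14, 18, 21, 42, 63, 126.
Compute 58^d (mod 127) for the divisors d until we hit 1:
58^1 ≡ 58
58^2 ≡ 62
58^3 ≡ 40
58^6 ≡ 76
58^7 ≡ 90
58^9 ≡ 119
58^14 ≡ 99
58^18 ≡ 64
58^21 ≡ 20
58^42 ≡ 19
58^63 ≡ 126
58^126 ≡ 1
The smallest such exponent is 126, so the order of 58 is 126.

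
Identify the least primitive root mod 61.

2

φ(61) = 61 − 1 = 60 = 2^2 · 3 · 5.
Test candidates g = 2, 3, … against the prime factors q ∈ {2, 3, 5} of φ(61): g is a generator iff g^(60/q) ≢ 1 for every such q.
g = 2: 2^30 ≡ 60; 2^20 ≡ 47; 2^12 ≡ 9 — none is 1, so 2 is a primitive root.
Hence the least primitive root of 61 is 2.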